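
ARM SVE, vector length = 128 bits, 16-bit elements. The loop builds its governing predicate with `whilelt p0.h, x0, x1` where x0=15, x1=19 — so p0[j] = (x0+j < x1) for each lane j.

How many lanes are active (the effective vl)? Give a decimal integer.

vl = 4

register lanes = 128/16 = 8
whilelt: lane j active iff 15+j < 19 → j < 4 → 4 active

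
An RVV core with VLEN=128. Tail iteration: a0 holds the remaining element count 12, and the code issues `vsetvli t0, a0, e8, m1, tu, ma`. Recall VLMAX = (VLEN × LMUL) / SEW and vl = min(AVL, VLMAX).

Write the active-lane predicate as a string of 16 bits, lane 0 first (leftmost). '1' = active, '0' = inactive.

predicate = 1111111111110000

lanes per group: 128·1/8 = 16
vl ← min(12, 16) = 12
bits (lane 0 leftmost): 1111111111110000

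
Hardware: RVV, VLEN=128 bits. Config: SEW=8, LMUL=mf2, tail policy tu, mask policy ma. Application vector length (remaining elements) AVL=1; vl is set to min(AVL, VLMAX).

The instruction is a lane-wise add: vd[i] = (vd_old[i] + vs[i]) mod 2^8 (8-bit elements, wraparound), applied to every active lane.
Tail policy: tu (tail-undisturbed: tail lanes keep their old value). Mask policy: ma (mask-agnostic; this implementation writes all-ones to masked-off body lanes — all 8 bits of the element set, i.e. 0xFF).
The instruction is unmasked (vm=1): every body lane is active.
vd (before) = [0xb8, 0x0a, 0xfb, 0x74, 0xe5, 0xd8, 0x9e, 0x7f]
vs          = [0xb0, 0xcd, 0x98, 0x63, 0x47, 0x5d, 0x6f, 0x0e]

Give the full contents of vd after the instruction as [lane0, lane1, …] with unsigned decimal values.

VLMAX = VLEN×LMUL/SEW = 128×1/2/8 = 8
vl ← min(1, 8) = 1
[0] add(0xb8,0xb0) = 0x68
[1] tail/keep = 0x0a
[2] tail/keep = 0xfb
[3] tail/keep = 0x74
[4] tail/keep = 0xe5
[5] tail/keep = 0xd8
[6] tail/keep = 0x9e
[7] tail/keep = 0x7f

vd = [104, 10, 251, 116, 229, 216, 158, 127]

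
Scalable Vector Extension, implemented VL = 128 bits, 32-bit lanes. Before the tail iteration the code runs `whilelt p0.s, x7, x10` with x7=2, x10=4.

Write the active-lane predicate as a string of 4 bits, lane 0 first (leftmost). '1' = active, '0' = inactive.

predicate = 1100

register lanes = 128/32 = 4
p0[j] = (2+j < 4); true for j=0..1 → 2 lanes set
bits (lane 0 leftmost): 1100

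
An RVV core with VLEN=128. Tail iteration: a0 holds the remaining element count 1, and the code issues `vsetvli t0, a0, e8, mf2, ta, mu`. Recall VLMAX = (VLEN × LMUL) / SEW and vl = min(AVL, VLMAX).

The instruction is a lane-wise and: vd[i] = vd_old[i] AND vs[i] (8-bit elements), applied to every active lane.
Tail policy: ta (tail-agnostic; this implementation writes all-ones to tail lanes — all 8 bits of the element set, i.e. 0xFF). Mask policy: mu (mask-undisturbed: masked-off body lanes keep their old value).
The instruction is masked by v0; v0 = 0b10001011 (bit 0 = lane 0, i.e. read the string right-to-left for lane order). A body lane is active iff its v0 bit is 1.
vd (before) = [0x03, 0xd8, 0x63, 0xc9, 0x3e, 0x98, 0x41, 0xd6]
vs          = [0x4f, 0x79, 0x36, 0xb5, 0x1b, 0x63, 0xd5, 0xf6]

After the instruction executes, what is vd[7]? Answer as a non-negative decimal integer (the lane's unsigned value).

vd[7] = 255

VLMAX = VLEN×LMUL/SEW = 128×1/2/8 = 8
vl ← min(1, 8) = 1
lane  0: and(0x03,0x4f) ⇒ 0x03
lane  1: tail/ones ⇒ 0xff
lane  2: tail/ones ⇒ 0xff
lane  3: tail/ones ⇒ 0xff
lane  4: tail/ones ⇒ 0xff
lane  5: tail/ones ⇒ 0xff
lane  6: tail/ones ⇒ 0xff
lane  7: tail/ones ⇒ 0xff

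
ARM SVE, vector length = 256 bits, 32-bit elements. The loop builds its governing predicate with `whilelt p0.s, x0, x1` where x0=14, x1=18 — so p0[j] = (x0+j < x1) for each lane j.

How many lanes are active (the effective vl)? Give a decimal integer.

register lanes = 256/32 = 8
p0[j] = (14+j < 18); true for j=0..3 → 4 lanes set

vl = 4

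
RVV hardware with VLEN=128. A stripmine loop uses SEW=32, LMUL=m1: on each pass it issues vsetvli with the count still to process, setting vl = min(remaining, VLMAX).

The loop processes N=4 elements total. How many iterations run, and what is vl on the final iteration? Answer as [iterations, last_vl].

VLMAX = (128 × 1) / 32 = 4 lanes
iterations = ceil(4/4) = 1; final-pass vl = 4

[iterations, last_vl] = [1, 4]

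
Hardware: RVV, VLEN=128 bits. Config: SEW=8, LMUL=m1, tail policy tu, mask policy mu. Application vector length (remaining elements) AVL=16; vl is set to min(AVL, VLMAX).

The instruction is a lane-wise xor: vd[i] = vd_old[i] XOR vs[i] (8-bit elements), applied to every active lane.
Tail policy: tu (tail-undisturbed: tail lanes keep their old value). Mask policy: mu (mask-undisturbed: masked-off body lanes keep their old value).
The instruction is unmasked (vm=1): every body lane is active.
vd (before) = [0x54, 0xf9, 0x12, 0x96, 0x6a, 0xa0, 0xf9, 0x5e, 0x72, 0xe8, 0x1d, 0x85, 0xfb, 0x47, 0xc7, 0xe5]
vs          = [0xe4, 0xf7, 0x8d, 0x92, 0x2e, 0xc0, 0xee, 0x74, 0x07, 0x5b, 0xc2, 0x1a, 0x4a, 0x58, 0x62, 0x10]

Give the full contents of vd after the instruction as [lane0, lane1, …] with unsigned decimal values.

vd = [176, 14, 159, 4, 68, 96, 23, 42, 117, 179, 223, 159, 177, 31, 165, 245]

lanes per group: 128·1/8 = 16
AVL=16 ≤ VLMAX=16, so vl = 16
  i=0: xor(0x54,0xe4) → 176
  i=1: xor(0xf9,0xf7) → 14
  i=2: xor(0x12,0x8d) → 159
  i=3: xor(0x96,0x92) → 4
  i=4: xor(0x6a,0x2e) → 68
  i=5: xor(0xa0,0xc0) → 96
  i=6: xor(0xf9,0xee) → 23
  i=7: xor(0x5e,0x74) → 42
  i=8: xor(0x72,0x07) → 117
  i=9: xor(0xe8,0x5b) → 179
  i=10: xor(0x1d,0xc2) → 223
  i=11: xor(0x85,0x1a) → 159
  i=12: xor(0xfb,0x4a) → 177
  i=13: xor(0x47,0x58) → 31
  i=14: xor(0xc7,0x62) → 165
  i=15: xor(0xe5,0x10) → 245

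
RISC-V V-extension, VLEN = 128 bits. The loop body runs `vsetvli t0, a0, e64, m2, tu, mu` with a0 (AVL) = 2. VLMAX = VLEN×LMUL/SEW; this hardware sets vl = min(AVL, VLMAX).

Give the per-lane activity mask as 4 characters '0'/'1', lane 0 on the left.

lanes per group: 128·2/64 = 4
vl = min(AVL, VLMAX) = min(2, 4) = 2
bits (lane 0 leftmost): 1100

predicate = 1100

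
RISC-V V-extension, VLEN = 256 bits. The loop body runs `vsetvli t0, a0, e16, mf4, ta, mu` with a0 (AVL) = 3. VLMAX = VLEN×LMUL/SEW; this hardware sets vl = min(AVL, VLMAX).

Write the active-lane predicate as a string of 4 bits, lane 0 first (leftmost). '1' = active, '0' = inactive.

predicate = 1110

VLMAX = VLEN×LMUL/SEW = 256×1/4/16 = 4
AVL=3 ≤ VLMAX=4, so vl = 3
bits (lane 0 leftmost): 1110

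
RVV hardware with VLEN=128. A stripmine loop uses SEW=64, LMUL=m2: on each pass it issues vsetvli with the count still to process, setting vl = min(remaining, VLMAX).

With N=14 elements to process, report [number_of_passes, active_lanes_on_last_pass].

[iterations, last_vl] = [4, 2]

VLMAX = VLEN×LMUL/SEW = 128×2/64 = 4
N=14: ⌈14/4⌉ = 4 iters; last vl = 14 − 3×4 = 2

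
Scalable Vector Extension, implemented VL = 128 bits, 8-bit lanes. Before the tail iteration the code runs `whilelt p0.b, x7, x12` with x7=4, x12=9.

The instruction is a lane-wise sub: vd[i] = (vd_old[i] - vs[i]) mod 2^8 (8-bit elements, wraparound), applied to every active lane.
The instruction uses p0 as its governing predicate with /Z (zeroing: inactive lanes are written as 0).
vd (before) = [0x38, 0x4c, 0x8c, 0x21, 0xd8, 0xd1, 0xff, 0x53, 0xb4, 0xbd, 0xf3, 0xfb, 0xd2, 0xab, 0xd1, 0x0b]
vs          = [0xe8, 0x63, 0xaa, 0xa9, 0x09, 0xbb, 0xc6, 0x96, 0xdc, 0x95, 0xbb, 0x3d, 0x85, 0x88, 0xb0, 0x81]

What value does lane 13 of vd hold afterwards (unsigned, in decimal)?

lane count: 128 div 8 = 16
whilelt: lane j active iff 4+j < 9 → j < 5 → 5 active
vd[0] sub(0x38,0xe8) -> 0x50
vd[1] sub(0x4c,0x63) -> 0xe9
vd[2] sub(0x8c,0xaa) -> 0xe2
vd[3] sub(0x21,0xa9) -> 0x78
vd[4] sub(0xd8,0x09) -> 0xcf
vd[5] tail/zero -> 0x00
vd[6] tail/zero -> 0x00
vd[7] tail/zero -> 0x00
vd[8] tail/zero -> 0x00
vd[9] tail/zero -> 0x00
vd[10] tail/zero -> 0x00
vd[11] tail/zero -> 0x00
vd[12] tail/zero -> 0x00
vd[13] tail/zero -> 0x00
vd[14] tail/zero -> 0x00
vd[15] tail/zero -> 0x00

vd[13] = 0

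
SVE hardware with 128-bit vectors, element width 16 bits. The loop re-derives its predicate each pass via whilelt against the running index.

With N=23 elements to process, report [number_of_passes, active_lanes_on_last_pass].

lane count: 128 div 16 = 8
N=23: ⌈23/8⌉ = 3 iters; last vl = 23 − 2×8 = 7

[iterations, last_vl] = [3, 7]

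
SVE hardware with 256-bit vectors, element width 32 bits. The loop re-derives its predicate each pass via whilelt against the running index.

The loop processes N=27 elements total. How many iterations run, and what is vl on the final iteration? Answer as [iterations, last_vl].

register lanes = 256/32 = 8
iterations = ceil(27/8) = 4; final-pass vl = 3

[iterations, last_vl] = [4, 3]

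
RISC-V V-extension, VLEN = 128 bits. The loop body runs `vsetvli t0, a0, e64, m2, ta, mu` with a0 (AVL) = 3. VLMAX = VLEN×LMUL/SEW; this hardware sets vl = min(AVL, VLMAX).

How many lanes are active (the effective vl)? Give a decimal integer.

lanes per group: 128·2/64 = 4
AVL=3 ≤ VLMAX=4, so vl = 3

vl = 3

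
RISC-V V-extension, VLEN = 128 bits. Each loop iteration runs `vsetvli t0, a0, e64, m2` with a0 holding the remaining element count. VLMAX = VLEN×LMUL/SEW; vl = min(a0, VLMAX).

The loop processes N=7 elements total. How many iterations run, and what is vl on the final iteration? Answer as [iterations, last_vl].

[iterations, last_vl] = [2, 3]

VLMAX = VLEN×LMUL/SEW = 128×2/64 = 4
7 elements at 4/iter → 2 passes, remainder 3 on the last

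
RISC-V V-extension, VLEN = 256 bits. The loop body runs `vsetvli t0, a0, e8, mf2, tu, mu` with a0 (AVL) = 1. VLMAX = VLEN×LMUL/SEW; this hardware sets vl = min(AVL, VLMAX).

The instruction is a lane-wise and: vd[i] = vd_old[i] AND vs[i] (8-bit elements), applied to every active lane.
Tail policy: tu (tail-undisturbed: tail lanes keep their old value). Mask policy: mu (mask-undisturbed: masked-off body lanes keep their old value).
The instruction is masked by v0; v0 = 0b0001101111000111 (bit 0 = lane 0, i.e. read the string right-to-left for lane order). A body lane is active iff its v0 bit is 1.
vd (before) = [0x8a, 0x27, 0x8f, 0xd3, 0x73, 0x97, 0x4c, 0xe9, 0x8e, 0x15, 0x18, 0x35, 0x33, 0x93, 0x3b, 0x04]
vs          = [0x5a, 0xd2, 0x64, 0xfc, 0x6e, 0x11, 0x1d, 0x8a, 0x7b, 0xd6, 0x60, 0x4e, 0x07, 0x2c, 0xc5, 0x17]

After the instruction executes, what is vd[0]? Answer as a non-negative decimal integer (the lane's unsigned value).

vd[0] = 10

lanes per group: 256·1/2/8 = 16
vl ← min(1, 16) = 1
  i=0: and(0x8a,0x5a) → 10
  i=1: tail/keep → 39
  i=2: tail/keep → 143
  i=3: tail/keep → 211
  i=4: tail/keep → 115
  i=5: tail/keep → 151
  i=6: tail/keep → 76
  i=7: tail/keep → 233
  i=8: tail/keep → 142
  i=9: tail/keep → 21
  i=10: tail/keep → 24
  i=11: tail/keep → 53
  i=12: tail/keep → 51
  i=13: tail/keep → 147
  i=14: tail/keep → 59
  i=15: tail/keep → 4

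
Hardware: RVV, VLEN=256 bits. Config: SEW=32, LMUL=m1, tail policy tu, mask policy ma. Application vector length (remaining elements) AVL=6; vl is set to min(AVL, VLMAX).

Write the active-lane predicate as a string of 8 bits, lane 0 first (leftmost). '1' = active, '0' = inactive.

lanes per group: 256·1/32 = 8
AVL=6 ≤ VLMAX=8, so vl = 6
bits (lane 0 leftmost): 11111100

predicate = 11111100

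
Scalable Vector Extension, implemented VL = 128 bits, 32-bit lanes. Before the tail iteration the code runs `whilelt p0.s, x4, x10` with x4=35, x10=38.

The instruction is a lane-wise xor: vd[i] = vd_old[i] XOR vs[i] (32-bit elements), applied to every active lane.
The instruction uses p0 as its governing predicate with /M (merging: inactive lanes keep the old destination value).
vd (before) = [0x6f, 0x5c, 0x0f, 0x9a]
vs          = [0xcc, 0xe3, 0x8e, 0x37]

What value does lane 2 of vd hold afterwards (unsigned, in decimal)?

lane count: 128 div 32 = 4
p0[j] = (35+j < 38); true for j=0..2 → 3 lanes set
vd[0] xor(0x6f,0xcc) -> 0xa3
vd[1] xor(0x5c,0xe3) -> 0xbf
vd[2] xor(0x0f,0x8e) -> 0x81
vd[3] tail/keep -> 0x9a

vd[2] = 129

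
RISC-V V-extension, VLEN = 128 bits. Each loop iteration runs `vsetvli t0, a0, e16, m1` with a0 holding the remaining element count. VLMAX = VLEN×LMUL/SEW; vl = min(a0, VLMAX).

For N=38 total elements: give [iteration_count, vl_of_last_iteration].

VLMAX = VLEN×LMUL/SEW = 128×1/16 = 8
N=38: ⌈38/8⌉ = 5 iters; last vl = 38 − 4×8 = 6

[iterations, last_vl] = [5, 6]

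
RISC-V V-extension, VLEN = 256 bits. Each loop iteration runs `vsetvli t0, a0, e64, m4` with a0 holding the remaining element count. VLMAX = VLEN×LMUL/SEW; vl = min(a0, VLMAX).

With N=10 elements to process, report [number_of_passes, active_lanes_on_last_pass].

VLMAX = (256 × 4) / 64 = 16 lanes
10 elements at 16/iter → 1 passes, remainder 10 on the last

[iterations, last_vl] = [1, 10]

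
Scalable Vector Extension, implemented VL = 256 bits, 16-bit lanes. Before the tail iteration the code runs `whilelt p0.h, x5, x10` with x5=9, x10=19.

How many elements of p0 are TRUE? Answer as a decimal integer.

vl = 10

256-bit reg / 16-bit elem → 16 lanes
whilelt: lane j active iff 9+j < 19 → j < 10 → 10 active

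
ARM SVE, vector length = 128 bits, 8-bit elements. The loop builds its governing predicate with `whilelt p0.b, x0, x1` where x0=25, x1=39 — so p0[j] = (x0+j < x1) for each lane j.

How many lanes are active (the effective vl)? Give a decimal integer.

vl = 14

128-bit reg / 8-bit elem → 16 lanes
p0[j] = (25+j < 39); true for j=0..13 → 14 lanes set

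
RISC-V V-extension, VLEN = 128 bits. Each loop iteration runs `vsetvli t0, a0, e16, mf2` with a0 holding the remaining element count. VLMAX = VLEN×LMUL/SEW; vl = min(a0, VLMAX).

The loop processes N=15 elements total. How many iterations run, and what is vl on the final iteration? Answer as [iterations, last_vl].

lanes per group: 128·1/2/16 = 4
N=15: ⌈15/4⌉ = 4 iters; last vl = 15 − 3×4 = 3

[iterations, last_vl] = [4, 3]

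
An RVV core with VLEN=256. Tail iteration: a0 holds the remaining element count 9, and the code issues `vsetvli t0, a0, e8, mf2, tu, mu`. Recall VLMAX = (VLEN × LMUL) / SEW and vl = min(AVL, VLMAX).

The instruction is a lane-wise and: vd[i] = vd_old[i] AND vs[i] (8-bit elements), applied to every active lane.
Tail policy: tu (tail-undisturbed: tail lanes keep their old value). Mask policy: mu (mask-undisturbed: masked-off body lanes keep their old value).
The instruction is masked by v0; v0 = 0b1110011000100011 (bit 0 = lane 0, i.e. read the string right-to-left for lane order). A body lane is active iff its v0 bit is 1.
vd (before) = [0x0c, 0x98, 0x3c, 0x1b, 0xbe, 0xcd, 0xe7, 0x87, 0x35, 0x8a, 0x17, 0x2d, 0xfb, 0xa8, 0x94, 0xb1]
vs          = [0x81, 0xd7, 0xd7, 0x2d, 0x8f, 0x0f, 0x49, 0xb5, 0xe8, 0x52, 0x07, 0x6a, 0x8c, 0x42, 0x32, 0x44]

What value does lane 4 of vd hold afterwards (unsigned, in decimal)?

VLMAX = VLEN×LMUL/SEW = 256×1/2/8 = 16
vl ← min(9, 16) = 9
vd[0] and(0x0c,0x81) -> 0x00
vd[1] and(0x98,0xd7) -> 0x90
vd[2] mask-off/keep -> 0x3c
vd[3] mask-off/keep -> 0x1b
vd[4] mask-off/keep -> 0xbe
vd[5] and(0xcd,0x0f) -> 0x0d
vd[6] mask-off/keep -> 0xe7
vd[7] mask-off/keep -> 0x87
vd[8] mask-off/keep -> 0x35
vd[9] tail/keep -> 0x8a
vd[10] tail/keep -> 0x17
vd[11] tail/keep -> 0x2d
vd[12] tail/keep -> 0xfb
vd[13] tail/keep -> 0xa8
vd[14] tail/keep -> 0x94
vd[15] tail/keep -> 0xb1

vd[4] = 190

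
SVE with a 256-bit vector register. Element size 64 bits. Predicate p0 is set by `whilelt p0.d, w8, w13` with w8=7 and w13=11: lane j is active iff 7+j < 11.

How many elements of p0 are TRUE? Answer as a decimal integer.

register lanes = 256/64 = 4
whilelt: lane j active iff 7+j < 11 → j < 4 → 4 active

vl = 4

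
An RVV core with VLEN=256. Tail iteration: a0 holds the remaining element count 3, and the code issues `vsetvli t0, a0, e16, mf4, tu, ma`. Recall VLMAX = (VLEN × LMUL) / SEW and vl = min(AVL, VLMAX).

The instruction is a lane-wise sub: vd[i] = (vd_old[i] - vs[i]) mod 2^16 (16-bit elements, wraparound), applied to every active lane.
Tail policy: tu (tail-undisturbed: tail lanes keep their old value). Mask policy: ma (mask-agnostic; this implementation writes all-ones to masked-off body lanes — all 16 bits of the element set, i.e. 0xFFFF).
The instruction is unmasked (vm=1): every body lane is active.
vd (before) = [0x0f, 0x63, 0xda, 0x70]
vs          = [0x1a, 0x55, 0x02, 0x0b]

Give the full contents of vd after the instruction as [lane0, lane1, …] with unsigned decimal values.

VLMAX = (256 × 1/4) / 16 = 4 lanes
AVL=3 ≤ VLMAX=4, so vl = 3
[0] sub(0x0f,0x1a) = 0xfff5
[1] sub(0x63,0x55) = 0x0e
[2] sub(0xda,0x02) = 0xd8
[3] tail/keep = 0x70

vd = [65525, 14, 216, 112]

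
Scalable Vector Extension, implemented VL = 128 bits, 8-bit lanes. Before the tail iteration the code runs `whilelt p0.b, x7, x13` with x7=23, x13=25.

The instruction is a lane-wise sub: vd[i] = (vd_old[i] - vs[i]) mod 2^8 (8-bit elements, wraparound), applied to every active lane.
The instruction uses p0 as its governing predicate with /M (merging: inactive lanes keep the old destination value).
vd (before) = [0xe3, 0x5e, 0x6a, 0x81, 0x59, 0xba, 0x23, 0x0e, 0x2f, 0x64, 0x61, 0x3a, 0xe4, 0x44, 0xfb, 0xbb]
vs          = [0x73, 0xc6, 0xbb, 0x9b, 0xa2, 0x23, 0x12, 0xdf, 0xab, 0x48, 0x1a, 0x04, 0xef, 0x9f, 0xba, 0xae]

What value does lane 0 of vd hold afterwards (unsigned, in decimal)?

lane count: 128 div 8 = 16
active while 23+j < 25, i.e. j ∈ [0,2) capped at 16 ⇒ 2
[0] sub(0xe3,0x73) = 0x70
[1] sub(0x5e,0xc6) = 0x98
[2] tail/keep = 0x6a
[3] tail/keep = 0x81
[4] tail/keep = 0x59
[5] tail/keep = 0xba
[6] tail/keep = 0x23
[7] tail/keep = 0x0e
[8] tail/keep = 0x2f
[9] tail/keep = 0x64
[10] tail/keep = 0x61
[11] tail/keep = 0x3a
[12] tail/keep = 0xe4
[13] tail/keep = 0x44
[14] tail/keep = 0xfb
[15] tail/keep = 0xbb

vd[0] = 112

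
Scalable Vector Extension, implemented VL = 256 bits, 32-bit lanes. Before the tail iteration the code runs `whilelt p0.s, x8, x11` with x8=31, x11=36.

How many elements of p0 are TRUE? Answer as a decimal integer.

vl = 5

lane count: 256 div 32 = 8
whilelt: lane j active iff 31+j < 36 → j < 5 → 5 active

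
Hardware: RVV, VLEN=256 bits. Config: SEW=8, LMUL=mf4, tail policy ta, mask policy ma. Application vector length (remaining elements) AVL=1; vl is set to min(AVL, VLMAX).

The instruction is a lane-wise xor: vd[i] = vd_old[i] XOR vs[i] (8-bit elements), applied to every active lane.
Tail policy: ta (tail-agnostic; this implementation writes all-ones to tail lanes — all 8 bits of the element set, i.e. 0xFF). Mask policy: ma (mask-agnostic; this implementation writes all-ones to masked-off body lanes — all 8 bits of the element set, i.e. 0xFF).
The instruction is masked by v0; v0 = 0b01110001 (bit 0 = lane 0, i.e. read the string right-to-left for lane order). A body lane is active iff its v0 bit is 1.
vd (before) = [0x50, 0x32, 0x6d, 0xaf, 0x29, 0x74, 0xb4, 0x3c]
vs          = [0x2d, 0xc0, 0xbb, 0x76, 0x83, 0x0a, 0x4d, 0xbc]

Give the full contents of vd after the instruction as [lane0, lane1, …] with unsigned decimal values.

VLMAX = VLEN×LMUL/SEW = 256×1/4/8 = 8
vl ← min(1, 8) = 1
lane  0: xor(0x50,0x2d) ⇒ 0x7d
lane  1: tail/ones ⇒ 0xff
lane  2: tail/ones ⇒ 0xff
lane  3: tail/ones ⇒ 0xff
lane  4: tail/ones ⇒ 0xff
lane  5: tail/ones ⇒ 0xff
lane  6: tail/ones ⇒ 0xff
lane  7: tail/ones ⇒ 0xff

vd = [125, 255, 255, 255, 255, 255, 255, 255]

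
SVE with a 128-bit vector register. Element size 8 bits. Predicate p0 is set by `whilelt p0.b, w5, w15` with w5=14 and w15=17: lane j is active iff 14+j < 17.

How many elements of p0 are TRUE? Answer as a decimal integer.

128-bit reg / 8-bit elem → 16 lanes
active while 14+j < 17, i.e. j ∈ [0,3) capped at 16 ⇒ 3

vl = 3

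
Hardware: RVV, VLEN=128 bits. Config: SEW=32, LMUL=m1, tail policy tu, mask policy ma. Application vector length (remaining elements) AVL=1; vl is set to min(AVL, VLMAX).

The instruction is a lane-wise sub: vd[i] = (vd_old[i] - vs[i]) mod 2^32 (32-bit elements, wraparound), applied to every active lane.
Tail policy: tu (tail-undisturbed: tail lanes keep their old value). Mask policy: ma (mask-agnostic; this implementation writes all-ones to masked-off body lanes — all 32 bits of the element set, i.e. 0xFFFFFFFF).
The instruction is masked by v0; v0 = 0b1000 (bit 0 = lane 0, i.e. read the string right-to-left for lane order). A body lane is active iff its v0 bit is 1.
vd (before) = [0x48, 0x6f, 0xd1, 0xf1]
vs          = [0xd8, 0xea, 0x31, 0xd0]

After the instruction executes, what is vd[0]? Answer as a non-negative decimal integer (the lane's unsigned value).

vd[0] = 4294967295

VLMAX = (128 × 1) / 32 = 4 lanes
AVL=1 ≤ VLMAX=4, so vl = 1
vd[0] mask-off/ones -> 0xffffffff
vd[1] tail/keep -> 0x6f
vd[2] tail/keep -> 0xd1
vd[3] tail/keep -> 0xf1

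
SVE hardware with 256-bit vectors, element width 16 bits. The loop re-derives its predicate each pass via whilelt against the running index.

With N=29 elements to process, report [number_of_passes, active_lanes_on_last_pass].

256-bit reg / 16-bit elem → 16 lanes
29 elements at 16/iter → 2 passes, remainder 13 on the last

[iterations, last_vl] = [2, 13]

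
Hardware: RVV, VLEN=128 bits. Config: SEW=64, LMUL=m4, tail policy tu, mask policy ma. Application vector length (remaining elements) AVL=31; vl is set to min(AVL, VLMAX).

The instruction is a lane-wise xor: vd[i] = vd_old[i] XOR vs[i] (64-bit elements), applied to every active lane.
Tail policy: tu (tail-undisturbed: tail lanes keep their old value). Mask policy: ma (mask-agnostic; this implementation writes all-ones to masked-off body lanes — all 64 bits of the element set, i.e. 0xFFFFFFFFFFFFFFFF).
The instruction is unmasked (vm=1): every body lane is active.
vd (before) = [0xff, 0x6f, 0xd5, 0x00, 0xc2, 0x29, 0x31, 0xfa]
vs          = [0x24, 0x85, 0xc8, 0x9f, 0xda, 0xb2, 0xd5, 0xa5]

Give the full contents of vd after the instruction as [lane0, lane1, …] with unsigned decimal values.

vd = [219, 234, 29, 159, 24, 155, 228, 95]

VLMAX = (128 × 4) / 64 = 8 lanes
AVL=31 > VLMAX=8, so vl = 8
lane  0: xor(0xff,0x24) ⇒ 0xdb
lane  1: xor(0x6f,0x85) ⇒ 0xea
lane  2: xor(0xd5,0xc8) ⇒ 0x1d
lane  3: xor(0x00,0x9f) ⇒ 0x9f
lane  4: xor(0xc2,0xda) ⇒ 0x18
lane  5: xor(0x29,0xb2) ⇒ 0x9b
lane  6: xor(0x31,0xd5) ⇒ 0xe4
lane  7: xor(0xfa,0xa5) ⇒ 0x5f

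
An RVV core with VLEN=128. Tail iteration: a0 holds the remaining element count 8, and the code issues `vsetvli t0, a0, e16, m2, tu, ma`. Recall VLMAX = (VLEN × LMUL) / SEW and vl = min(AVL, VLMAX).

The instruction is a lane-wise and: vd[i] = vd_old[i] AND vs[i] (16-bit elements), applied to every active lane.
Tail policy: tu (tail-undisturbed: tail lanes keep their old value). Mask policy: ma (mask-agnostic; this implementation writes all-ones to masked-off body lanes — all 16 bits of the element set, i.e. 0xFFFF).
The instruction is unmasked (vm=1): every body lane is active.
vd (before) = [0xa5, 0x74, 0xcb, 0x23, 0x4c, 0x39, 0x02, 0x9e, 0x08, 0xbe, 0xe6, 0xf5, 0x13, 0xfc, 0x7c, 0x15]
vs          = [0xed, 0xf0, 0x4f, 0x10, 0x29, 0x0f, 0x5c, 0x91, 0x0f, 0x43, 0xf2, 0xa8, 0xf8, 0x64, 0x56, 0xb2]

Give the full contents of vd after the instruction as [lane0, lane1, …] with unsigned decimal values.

vd = [165, 112, 75, 0, 8, 9, 0, 144, 8, 190, 230, 245, 19, 252, 124, 21]

VLMAX = VLEN×LMUL/SEW = 128×2/16 = 16
AVL=8 ≤ VLMAX=16, so vl = 8
  i=0: and(0xa5,0xed) → 165
  i=1: and(0x74,0xf0) → 112
  i=2: and(0xcb,0x4f) → 75
  i=3: and(0x23,0x10) → 0
  i=4: and(0x4c,0x29) → 8
  i=5: and(0x39,0x0f) → 9
  i=6: and(0x02,0x5c) → 0
  i=7: and(0x9e,0x91) → 144
  i=8: tail/keep → 8
  i=9: tail/keep → 190
  i=10: tail/keep → 230
  i=11: tail/keep → 245
  i=12: tail/keep → 19
  i=13: tail/keep → 252
  i=14: tail/keep → 124
  i=15: tail/keep → 21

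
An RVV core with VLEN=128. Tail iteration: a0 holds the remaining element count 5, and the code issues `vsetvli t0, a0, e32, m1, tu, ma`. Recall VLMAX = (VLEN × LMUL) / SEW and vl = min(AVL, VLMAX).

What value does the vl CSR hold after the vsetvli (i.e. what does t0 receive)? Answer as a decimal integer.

vl = 4

VLMAX = (128 × 1) / 32 = 4 lanes
vl = min(AVL, VLMAX) = min(5, 4) = 4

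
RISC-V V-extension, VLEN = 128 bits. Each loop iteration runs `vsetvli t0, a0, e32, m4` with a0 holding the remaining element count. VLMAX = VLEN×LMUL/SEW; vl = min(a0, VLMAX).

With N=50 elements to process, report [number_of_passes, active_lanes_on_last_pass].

[iterations, last_vl] = [4, 2]

VLMAX = (128 × 4) / 32 = 16 lanes
50 elements at 16/iter → 4 passes, remainder 2 on the last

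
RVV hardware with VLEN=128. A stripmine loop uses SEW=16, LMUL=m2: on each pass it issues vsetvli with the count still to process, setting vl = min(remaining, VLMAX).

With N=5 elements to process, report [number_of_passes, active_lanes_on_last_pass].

VLMAX = VLEN×LMUL/SEW = 128×2/16 = 16
N=5: ⌈5/16⌉ = 1 iters; last vl = 5 − 0×16 = 5

[iterations, last_vl] = [1, 5]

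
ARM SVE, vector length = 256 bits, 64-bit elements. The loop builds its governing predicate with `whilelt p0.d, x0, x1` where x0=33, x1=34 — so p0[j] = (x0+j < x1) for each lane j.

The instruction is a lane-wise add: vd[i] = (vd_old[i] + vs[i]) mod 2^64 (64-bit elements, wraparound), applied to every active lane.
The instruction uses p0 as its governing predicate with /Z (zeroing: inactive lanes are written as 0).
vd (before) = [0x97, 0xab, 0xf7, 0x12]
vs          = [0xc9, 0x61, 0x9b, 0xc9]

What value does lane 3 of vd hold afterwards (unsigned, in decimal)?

vd[3] = 0

256-bit reg / 64-bit elem → 4 lanes
whilelt: lane j active iff 33+j < 34 → j < 1 → 1 active
vd[0] add(0x97,0xc9) -> 0x160
vd[1] tail/zero -> 0x00
vd[2] tail/zero -> 0x00
vd[3] tail/zero -> 0x00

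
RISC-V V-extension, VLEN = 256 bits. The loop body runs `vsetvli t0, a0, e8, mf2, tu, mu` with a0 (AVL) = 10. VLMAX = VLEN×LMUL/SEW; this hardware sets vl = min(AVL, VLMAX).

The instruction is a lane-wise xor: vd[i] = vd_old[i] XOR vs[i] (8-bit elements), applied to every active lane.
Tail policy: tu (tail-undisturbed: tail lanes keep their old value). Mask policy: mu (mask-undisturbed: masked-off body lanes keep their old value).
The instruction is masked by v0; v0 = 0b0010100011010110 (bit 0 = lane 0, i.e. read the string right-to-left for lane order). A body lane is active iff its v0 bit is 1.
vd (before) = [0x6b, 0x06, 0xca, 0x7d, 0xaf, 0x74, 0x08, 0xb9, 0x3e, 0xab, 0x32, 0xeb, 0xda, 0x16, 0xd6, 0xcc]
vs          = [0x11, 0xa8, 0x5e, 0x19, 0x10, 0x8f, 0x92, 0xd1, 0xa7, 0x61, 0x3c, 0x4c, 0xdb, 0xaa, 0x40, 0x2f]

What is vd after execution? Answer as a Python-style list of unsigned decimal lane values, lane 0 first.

vd = [107, 174, 148, 125, 191, 116, 154, 104, 62, 171, 50, 235, 218, 22, 214, 204]

lanes per group: 256·1/2/8 = 16
vl ← min(10, 16) = 10
vd[0] mask-off/keep -> 0x6b
vd[1] xor(0x06,0xa8) -> 0xae
vd[2] xor(0xca,0x5e) -> 0x94
vd[3] mask-off/keep -> 0x7d
vd[4] xor(0xaf,0x10) -> 0xbf
vd[5] mask-off/keep -> 0x74
vd[6] xor(0x08,0x92) -> 0x9a
vd[7] xor(0xb9,0xd1) -> 0x68
vd[8] mask-off/keep -> 0x3e
vd[9] mask-off/keep -> 0xab
vd[10] tail/keep -> 0x32
vd[11] tail/keep -> 0xeb
vd[12] tail/keep -> 0xda
vd[13] tail/keep -> 0x16
vd[14] tail/keep -> 0xd6
vd[15] tail/keep -> 0xcc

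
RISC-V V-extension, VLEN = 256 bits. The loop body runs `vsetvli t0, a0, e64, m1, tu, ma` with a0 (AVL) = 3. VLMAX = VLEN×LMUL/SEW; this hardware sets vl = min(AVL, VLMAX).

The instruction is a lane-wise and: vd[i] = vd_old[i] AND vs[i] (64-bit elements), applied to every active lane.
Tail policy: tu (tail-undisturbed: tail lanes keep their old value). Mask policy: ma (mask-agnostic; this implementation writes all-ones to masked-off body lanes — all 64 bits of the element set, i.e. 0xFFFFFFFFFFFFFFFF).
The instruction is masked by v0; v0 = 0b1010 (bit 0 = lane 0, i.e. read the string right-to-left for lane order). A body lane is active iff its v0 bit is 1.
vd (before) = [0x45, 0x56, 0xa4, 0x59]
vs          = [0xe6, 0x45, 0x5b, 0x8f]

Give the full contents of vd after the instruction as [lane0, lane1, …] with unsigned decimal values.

VLMAX = (256 × 1) / 64 = 4 lanes
vl = min(AVL, VLMAX) = min(3, 4) = 3
lane  0: mask-off/ones ⇒ 0xffffffffffffffff
lane  1: and(0x56,0x45) ⇒ 0x44
lane  2: mask-off/ones ⇒ 0xffffffffffffffff
lane  3: tail/keep ⇒ 0x59

vd = [18446744073709551615, 68, 18446744073709551615, 89]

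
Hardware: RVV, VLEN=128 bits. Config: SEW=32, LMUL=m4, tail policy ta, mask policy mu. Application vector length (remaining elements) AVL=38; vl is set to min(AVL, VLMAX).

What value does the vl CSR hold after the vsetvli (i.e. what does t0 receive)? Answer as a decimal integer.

VLMAX = (128 × 4) / 32 = 16 lanes
vl ← min(38, 16) = 16

vl = 16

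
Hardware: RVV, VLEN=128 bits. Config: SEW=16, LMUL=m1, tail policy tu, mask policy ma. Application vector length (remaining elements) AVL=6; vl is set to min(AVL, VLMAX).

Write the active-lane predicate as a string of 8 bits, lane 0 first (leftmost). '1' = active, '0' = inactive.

VLMAX = (128 × 1) / 16 = 8 lanes
vl ← min(6, 8) = 6
bits (lane 0 leftmost): 11111100

predicate = 11111100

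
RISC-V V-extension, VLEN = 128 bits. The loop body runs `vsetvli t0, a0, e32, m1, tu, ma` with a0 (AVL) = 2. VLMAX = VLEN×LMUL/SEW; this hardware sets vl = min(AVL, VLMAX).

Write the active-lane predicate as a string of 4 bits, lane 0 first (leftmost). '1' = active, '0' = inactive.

VLMAX = VLEN×LMUL/SEW = 128×1/32 = 4
AVL=2 ≤ VLMAX=4, so vl = 2
bits (lane 0 leftmost): 1100

predicate = 1100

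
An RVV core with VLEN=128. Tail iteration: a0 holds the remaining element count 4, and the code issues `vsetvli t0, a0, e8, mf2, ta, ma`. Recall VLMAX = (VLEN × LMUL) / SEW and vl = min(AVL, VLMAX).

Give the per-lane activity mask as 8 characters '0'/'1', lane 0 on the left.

predicate = 11110000

VLMAX = VLEN×LMUL/SEW = 128×1/2/8 = 8
AVL=4 ≤ VLMAX=8, so vl = 4
bits (lane 0 leftmost): 11110000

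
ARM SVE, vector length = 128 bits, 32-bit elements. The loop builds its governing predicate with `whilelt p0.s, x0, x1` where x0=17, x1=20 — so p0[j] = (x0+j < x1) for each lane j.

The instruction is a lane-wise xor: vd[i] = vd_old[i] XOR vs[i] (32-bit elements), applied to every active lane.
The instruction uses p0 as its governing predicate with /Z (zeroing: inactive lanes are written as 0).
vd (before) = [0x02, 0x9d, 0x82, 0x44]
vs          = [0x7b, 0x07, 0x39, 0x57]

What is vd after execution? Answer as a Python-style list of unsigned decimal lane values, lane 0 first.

lane count: 128 div 32 = 4
active while 17+j < 20, i.e. j ∈ [0,3) capped at 4 ⇒ 3
[0] xor(0x02,0x7b) = 0x79
[1] xor(0x9d,0x07) = 0x9a
[2] xor(0x82,0x39) = 0xbb
[3] tail/zero = 0x00

vd = [121, 154, 187, 0]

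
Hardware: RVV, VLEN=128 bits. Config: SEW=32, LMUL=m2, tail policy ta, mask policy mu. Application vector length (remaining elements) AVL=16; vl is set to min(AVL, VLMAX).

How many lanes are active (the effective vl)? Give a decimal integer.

VLMAX = VLEN×LMUL/SEW = 128×2/32 = 8
vl ← min(16, 8) = 8

vl = 8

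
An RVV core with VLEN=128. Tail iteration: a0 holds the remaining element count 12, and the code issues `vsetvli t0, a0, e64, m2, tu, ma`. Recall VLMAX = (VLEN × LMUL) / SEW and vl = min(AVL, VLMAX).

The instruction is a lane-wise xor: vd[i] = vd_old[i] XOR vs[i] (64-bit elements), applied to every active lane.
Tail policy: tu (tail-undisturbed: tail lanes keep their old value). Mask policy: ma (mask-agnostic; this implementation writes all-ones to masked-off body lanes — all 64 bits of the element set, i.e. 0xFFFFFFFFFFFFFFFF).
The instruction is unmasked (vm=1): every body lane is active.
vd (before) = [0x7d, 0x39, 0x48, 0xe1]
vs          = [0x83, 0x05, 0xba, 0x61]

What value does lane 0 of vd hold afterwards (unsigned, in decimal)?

vd[0] = 254

VLMAX = (128 × 2) / 64 = 4 lanes
AVL=12 > VLMAX=4, so vl = 4
  i=0: xor(0x7d,0x83) → 254
  i=1: xor(0x39,0x05) → 60
  i=2: xor(0x48,0xba) → 242
  i=3: xor(0xe1,0x61) → 128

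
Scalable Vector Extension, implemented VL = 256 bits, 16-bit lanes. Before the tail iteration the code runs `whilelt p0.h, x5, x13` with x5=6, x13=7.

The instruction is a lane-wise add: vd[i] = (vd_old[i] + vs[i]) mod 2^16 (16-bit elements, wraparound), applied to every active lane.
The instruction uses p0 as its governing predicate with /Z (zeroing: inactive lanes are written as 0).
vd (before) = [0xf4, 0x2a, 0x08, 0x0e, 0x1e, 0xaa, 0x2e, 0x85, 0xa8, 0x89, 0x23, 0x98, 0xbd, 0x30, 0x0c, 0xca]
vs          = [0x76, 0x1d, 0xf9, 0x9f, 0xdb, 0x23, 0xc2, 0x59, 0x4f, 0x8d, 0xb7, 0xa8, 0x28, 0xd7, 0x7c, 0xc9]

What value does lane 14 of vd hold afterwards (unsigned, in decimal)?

vd[14] = 0

register lanes = 256/16 = 16
whilelt: lane j active iff 6+j < 7 → j < 1 → 1 active
vd[0] add(0xf4,0x76) -> 0x16a
vd[1] tail/zero -> 0x00
vd[2] tail/zero -> 0x00
vd[3] tail/zero -> 0x00
vd[4] tail/zero -> 0x00
vd[5] tail/zero -> 0x00
vd[6] tail/zero -> 0x00
vd[7] tail/zero -> 0x00
vd[8] tail/zero -> 0x00
vd[9] tail/zero -> 0x00
vd[10] tail/zero -> 0x00
vd[11] tail/zero -> 0x00
vd[12] tail/zero -> 0x00
vd[13] tail/zero -> 0x00
vd[14] tail/zero -> 0x00
vd[15] tail/zero -> 0x00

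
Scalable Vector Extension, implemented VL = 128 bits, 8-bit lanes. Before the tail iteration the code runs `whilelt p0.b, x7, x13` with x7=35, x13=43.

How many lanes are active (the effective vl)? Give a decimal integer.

vl = 8

register lanes = 128/8 = 16
active while 35+j < 43, i.e. j ∈ [0,8) capped at 16 ⇒ 8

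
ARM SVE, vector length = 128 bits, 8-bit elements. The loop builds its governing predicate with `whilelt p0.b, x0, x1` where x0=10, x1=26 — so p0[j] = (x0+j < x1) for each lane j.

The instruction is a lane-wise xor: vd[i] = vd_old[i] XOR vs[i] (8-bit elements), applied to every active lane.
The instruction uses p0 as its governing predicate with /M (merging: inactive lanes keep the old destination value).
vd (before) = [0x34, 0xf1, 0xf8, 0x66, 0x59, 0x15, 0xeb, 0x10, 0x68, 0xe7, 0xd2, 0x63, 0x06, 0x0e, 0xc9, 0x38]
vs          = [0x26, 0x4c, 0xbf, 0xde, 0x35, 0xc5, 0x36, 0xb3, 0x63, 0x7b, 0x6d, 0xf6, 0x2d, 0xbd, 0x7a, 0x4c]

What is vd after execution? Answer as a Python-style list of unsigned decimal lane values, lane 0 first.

vd = [18, 189, 71, 184, 108, 208, 221, 163, 11, 156, 191, 149, 43, 179, 179, 116]

lane count: 128 div 8 = 16
active while 10+j < 26, i.e. j ∈ [0,16) capped at 16 ⇒ 16
[0] xor(0x34,0x26) = 0x12
[1] xor(0xf1,0x4c) = 0xbd
[2] xor(0xf8,0xbf) = 0x47
[3] xor(0x66,0xde) = 0xb8
[4] xor(0x59,0x35) = 0x6c
[5] xor(0x15,0xc5) = 0xd0
[6] xor(0xeb,0x36) = 0xdd
[7] xor(0x10,0xb3) = 0xa3
[8] xor(0x68,0x63) = 0x0b
[9] xor(0xe7,0x7b) = 0x9c
[10] xor(0xd2,0x6d) = 0xbf
[11] xor(0x63,0xf6) = 0x95
[12] xor(0x06,0x2d) = 0x2b
[13] xor(0x0e,0xbd) = 0xb3
[14] xor(0xc9,0x7a) = 0xb3
[15] xor(0x38,0x4c) = 0x74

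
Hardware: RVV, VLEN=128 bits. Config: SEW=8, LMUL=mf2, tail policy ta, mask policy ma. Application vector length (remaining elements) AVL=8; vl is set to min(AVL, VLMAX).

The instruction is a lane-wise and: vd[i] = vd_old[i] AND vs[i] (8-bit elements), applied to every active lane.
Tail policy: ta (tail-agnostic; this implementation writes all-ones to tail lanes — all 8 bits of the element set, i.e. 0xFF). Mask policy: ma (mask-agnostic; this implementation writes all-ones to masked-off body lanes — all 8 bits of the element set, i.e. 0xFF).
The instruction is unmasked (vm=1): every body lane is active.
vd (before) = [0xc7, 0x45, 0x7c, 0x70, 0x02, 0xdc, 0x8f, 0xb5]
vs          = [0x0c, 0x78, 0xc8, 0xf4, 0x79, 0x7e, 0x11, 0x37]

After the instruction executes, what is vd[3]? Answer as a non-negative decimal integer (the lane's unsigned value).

vd[3] = 112

lanes per group: 128·1/2/8 = 8
AVL=8 ≤ VLMAX=8, so vl = 8
vd[0] and(0xc7,0x0c) -> 0x04
vd[1] and(0x45,0x78) -> 0x40
vd[2] and(0x7c,0xc8) -> 0x48
vd[3] and(0x70,0xf4) -> 0x70
vd[4] and(0x02,0x79) -> 0x00
vd[5] and(0xdc,0x7e) -> 0x5c
vd[6] and(0x8f,0x11) -> 0x01
vd[7] and(0xb5,0x37) -> 0x35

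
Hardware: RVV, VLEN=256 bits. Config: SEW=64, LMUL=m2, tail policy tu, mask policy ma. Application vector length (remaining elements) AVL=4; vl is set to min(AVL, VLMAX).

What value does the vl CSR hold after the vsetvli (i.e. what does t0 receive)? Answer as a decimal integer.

vl = 4

VLMAX = VLEN×LMUL/SEW = 256×2/64 = 8
vl ← min(4, 8) = 4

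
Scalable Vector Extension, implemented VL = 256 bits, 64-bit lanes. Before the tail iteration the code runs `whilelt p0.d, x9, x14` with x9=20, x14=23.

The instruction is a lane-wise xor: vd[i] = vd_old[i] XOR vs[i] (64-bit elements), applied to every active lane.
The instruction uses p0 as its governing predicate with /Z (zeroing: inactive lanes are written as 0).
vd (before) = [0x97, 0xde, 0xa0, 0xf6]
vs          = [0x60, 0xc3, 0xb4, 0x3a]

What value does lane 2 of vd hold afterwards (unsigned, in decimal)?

register lanes = 256/64 = 4
active while 20+j < 23, i.e. j ∈ [0,3) capped at 4 ⇒ 3
  i=0: xor(0x97,0x60) → 247
  i=1: xor(0xde,0xc3) → 29
  i=2: xor(0xa0,0xb4) → 20
  i=3: tail/zero → 0

vd[2] = 20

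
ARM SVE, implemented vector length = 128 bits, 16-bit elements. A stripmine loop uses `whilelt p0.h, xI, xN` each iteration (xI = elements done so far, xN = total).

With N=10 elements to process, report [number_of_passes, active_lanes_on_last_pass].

[iterations, last_vl] = [2, 2]

register lanes = 128/16 = 8
iterations = ceil(10/8) = 2; final-pass vl = 2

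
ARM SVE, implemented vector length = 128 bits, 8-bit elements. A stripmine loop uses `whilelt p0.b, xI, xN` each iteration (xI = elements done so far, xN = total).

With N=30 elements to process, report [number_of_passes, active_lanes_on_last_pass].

[iterations, last_vl] = [2, 14]

lane count: 128 div 8 = 16
iterations = ceil(30/16) = 2; final-pass vl = 14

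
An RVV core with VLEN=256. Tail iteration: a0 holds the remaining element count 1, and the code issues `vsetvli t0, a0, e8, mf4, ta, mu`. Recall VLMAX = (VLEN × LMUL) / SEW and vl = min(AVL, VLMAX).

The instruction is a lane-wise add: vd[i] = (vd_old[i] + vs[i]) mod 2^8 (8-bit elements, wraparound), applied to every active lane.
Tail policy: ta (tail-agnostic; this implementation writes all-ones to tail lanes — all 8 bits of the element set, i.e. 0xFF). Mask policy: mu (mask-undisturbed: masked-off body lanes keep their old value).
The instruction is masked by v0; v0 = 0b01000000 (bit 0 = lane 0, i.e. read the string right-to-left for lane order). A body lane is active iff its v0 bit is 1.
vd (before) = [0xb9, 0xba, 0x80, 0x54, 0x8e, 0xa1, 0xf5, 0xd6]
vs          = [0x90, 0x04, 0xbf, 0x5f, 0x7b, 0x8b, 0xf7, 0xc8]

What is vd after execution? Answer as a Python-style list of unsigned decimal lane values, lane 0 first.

VLMAX = VLEN×LMUL/SEW = 256×1/4/8 = 8
AVL=1 ≤ VLMAX=8, so vl = 1
  i=0: mask-off/keep → 185
  i=1: tail/ones → 255
  i=2: tail/ones → 255
  i=3: tail/ones → 255
  i=4: tail/ones → 255
  i=5: tail/ones → 255
  i=6: tail/ones → 255
  i=7: tail/ones → 255

vd = [185, 255, 255, 255, 255, 255, 255, 255]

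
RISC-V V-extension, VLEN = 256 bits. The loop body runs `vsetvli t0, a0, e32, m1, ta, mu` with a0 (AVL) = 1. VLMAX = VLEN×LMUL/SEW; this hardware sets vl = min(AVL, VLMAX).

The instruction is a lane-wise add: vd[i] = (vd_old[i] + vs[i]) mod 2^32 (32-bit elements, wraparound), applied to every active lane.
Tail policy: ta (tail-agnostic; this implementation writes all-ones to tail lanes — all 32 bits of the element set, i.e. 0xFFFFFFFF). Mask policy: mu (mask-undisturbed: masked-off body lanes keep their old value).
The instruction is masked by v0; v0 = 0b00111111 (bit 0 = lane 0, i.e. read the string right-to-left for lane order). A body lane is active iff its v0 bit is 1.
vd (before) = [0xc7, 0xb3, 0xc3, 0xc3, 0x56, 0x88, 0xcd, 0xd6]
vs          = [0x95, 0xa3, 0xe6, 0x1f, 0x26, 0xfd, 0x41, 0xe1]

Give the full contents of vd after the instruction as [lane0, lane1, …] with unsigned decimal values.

lanes per group: 256·1/32 = 8
AVL=1 ≤ VLMAX=8, so vl = 1
  i=0: add(0xc7,0x95) → 348
  i=1: tail/ones → 4294967295
  i=2: tail/ones → 4294967295
  i=3: tail/ones → 4294967295
  i=4: tail/ones → 4294967295
  i=5: tail/ones → 4294967295
  i=6: tail/ones → 4294967295
  i=7: tail/ones → 4294967295

vd = [348, 4294967295, 4294967295, 4294967295, 4294967295, 4294967295, 4294967295, 4294967295]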